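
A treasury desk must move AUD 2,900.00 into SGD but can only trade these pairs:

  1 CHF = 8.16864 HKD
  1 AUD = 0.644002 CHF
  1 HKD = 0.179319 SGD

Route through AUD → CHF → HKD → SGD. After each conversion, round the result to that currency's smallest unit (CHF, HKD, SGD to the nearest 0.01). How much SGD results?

AUD 2,900.00 × 0.644002 = CHF 1,867.61
CHF 1,867.61 × 8.16864 = HKD 15,255.83
HKD 15,255.83 × 0.179319 = SGD 2,735.66

SGD 2,735.66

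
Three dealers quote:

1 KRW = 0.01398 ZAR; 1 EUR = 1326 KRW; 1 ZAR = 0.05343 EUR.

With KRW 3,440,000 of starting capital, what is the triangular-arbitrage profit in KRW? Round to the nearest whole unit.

Profitable loop is KRW → EUR → ZAR → KRW:
KRW 3,440,000 ÷ 1326 = EUR 2,594.27
EUR 2,594.27 ÷ 0.05343 = ZAR 48,554.53
ZAR 48,554.53 ÷ 0.01398 = KRW 3,473,142
Profit = KRW 3,473,142 − KRW 3,440,000

Profit: KRW 33,142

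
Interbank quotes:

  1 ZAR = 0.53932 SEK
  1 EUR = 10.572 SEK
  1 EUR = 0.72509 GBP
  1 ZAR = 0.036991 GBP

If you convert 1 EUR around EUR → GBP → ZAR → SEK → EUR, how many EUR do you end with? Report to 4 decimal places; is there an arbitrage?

Around EUR → GBP → ZAR → SEK → EUR: 1 × 0.72509 ÷ 0.036991 × 0.53932 ÷ 10.572 = 0.999966
Product ≈ 1 (deviation 0.003%, within rounding noise).

1.0000 (no arbitrage)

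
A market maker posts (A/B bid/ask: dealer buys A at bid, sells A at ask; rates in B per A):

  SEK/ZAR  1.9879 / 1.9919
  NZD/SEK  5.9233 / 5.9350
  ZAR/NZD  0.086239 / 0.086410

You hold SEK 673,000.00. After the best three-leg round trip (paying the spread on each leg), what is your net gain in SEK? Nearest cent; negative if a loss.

Net profit: SEK 10,403.25

Best loop SEK → ZAR → NZD → SEK:
SEK 673,000.00 × 1.9879 (sell SEK at bid) = ZAR 1,337,856.70
ZAR 1,337,856.70 × 0.086239 (sell ZAR at bid) = NZD 115,375.42
NZD 115,375.42 × 5.9233 (sell NZD at bid) = SEK 683,403.25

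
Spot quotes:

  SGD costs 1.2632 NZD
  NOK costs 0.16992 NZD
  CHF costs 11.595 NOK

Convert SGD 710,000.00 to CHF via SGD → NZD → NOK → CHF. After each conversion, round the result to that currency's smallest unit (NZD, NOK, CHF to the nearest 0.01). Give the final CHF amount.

CHF 455,213.58

SGD 710,000.00 × 1.2632 = NZD 896,872.00
NZD 896,872.00 ÷ 0.16992 = NOK 5,278,201.51
NOK 5,278,201.51 ÷ 11.595 = CHF 455,213.58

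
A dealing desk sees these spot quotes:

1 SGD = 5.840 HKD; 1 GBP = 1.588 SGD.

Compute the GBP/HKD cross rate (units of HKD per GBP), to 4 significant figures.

GBP/HKD = 9.274

1 GBP × 1.588 = 1.588 SGD
1.588 SGD × 5.840 = 9.27392 HKD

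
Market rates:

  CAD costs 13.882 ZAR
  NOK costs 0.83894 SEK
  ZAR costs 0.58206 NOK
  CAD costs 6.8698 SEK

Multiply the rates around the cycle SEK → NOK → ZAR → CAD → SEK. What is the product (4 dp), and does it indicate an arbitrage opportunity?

Around SEK → NOK → ZAR → CAD → SEK: 1 ÷ 0.83894 ÷ 0.58206 ÷ 13.882 × 6.8698 = 1.013429
Product > 1; profitable direction is SEK → NOK → ZAR → CAD → SEK.

1.0134 (arbitrage exists)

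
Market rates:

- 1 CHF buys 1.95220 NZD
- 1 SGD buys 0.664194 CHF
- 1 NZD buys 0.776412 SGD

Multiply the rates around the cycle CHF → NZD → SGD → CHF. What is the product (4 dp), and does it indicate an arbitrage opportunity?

Around CHF → NZD → SGD → CHF: 1 × 1.95220 × 0.776412 × 0.664194 = 1.006726
Product > 1; profitable direction is CHF → NZD → SGD → CHF.

1.0067 (arbitrage exists)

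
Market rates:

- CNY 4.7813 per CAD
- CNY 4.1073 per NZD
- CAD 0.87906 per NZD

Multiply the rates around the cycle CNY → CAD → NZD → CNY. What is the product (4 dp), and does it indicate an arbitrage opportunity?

0.9772 (arbitrage exists)

Around CNY → CAD → NZD → CNY: 1 ÷ 4.7813 ÷ 0.87906 × 4.1073 = 0.977219
Product < 1; profitable direction is CNY → NZD → CAD → CNY.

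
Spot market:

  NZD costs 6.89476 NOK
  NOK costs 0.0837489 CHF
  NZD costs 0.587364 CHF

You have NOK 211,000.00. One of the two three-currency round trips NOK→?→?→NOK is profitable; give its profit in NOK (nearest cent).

Profit: NOK 3,630.54

Profitable loop is NOK → NZD → CHF → NOK:
NOK 211,000.00 ÷ 6.89476 = NZD 30,602.95
NZD 30,602.95 × 0.587364 = CHF 17,975.07
CHF 17,975.07 ÷ 0.0837489 = NOK 214,630.54
Profit = NOK 214,630.54 − NOK 211,000.00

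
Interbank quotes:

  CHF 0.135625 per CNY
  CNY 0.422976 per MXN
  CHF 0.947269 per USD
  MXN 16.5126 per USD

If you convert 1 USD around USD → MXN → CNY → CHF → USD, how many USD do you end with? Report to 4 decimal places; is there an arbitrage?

Around USD → MXN → CNY → CHF → USD: 1 × 16.5126 × 0.422976 × 0.135625 ÷ 0.947269 = 0.999995
Product ≈ 1 (deviation 0.001%, within rounding noise).

1.0000 (no arbitrage)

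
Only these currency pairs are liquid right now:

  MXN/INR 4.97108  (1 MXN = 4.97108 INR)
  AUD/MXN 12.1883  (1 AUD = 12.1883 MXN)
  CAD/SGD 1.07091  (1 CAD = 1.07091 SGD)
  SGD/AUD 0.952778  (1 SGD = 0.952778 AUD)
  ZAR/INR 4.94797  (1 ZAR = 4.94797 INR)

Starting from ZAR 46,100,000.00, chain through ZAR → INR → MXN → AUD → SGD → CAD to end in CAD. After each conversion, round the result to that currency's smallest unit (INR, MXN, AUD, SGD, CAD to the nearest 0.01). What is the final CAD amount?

CAD 3,689,685.94

ZAR 46,100,000.00 × 4.94797 = INR 228,101,417.00
INR 228,101,417.00 ÷ 4.97108 = MXN 45,885,686.21
MXN 45,885,686.21 ÷ 12.1883 = AUD 3,764,732.26
AUD 3,764,732.26 ÷ 0.952778 = SGD 3,951,321.57
SGD 3,951,321.57 ÷ 1.07091 = CAD 3,689,685.94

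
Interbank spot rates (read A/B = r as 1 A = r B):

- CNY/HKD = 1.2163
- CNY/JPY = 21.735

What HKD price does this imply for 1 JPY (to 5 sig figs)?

1 JPY ÷ 21.735 = 0.0460087 CNY
0.0460087 CNY × 1.2163 = 0.0559604 HKD

JPY/HKD = 0.055960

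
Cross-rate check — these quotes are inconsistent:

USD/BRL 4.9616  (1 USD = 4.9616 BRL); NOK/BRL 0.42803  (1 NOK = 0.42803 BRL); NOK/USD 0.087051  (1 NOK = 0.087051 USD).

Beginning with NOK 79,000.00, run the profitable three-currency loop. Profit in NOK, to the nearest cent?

Profitable loop is NOK → USD → BRL → NOK:
NOK 79,000.00 × 0.087051 = USD 6,877.03
USD 6,877.03 × 4.9616 = BRL 34,121.07
BRL 34,121.07 ÷ 0.42803 = NOK 79,716.53
Profit = NOK 79,716.53 − NOK 79,000.00

Profit: NOK 716.53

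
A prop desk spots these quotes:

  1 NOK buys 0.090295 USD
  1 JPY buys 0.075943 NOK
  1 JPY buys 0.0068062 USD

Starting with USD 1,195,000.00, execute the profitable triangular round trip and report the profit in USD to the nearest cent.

Profit: USD 8,967.19

Profitable loop is USD → JPY → NOK → USD:
USD 1,195,000.00 ÷ 0.0068062 = JPY 175,575,211
JPY 175,575,211 × 0.075943 = NOK 13,333,708.24
NOK 13,333,708.24 × 0.090295 = USD 1,203,967.19
Profit = USD 1,203,967.19 − USD 1,195,000.00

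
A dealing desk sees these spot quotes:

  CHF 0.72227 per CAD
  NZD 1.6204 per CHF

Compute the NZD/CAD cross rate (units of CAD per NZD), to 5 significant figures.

1 NZD ÷ 1.6204 = 0.617132 CHF
0.617132 CHF ÷ 0.72227 = 0.854433 CAD

NZD/CAD = 0.85443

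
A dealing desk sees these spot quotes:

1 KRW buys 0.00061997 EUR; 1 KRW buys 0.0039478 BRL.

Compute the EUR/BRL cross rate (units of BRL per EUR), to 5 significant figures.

EUR/BRL = 6.3677

1 EUR ÷ 0.00061997 = 1612.98 KRW
1612.98 KRW × 0.0039478 = 6.36773 BRL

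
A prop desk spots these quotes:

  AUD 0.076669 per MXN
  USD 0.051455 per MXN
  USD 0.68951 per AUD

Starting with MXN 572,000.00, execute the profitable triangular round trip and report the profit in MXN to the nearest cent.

Profit: MXN 15,663.63

Profitable loop is MXN → AUD → USD → MXN:
MXN 572,000.00 × 0.076669 = AUD 43,854.67
AUD 43,854.67 × 0.68951 = USD 30,238.23
USD 30,238.23 ÷ 0.051455 = MXN 587,663.63
Profit = MXN 587,663.63 − MXN 572,000.00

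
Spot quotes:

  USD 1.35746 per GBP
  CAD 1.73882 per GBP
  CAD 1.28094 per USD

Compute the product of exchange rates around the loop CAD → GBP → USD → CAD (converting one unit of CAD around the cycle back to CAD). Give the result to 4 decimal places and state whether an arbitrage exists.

1.0000 (no arbitrage)

Around CAD → GBP → USD → CAD: 1 ÷ 1.73882 × 1.35746 × 1.28094 = 1.000003
Product ≈ 1 (deviation 0.000%, within rounding noise).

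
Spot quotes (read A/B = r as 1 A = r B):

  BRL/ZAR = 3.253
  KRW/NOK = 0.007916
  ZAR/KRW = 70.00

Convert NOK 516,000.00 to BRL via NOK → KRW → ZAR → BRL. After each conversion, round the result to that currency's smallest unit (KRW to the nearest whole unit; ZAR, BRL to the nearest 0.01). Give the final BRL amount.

NOK 516,000.00 ÷ 0.007916 = KRW 65,184,437
KRW 65,184,437 ÷ 70.00 = ZAR 931,206.24
ZAR 931,206.24 ÷ 3.253 = BRL 286,260.76

BRL 286,260.76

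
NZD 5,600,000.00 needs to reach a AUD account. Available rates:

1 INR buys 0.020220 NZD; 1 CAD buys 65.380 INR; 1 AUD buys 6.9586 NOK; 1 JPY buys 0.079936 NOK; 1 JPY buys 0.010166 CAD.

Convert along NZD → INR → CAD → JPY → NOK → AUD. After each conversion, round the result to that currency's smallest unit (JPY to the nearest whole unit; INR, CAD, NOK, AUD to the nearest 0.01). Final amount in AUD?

NZD 5,600,000.00 ÷ 0.020220 = INR 276,953,511.37
INR 276,953,511.37 ÷ 65.380 = CAD 4,236,058.60
CAD 4,236,058.60 ÷ 0.010166 = JPY 416,688,825
JPY 416,688,825 × 0.079936 = NOK 33,308,437.92
NOK 33,308,437.92 ÷ 6.9586 = AUD 4,786,657.94

AUD 4,786,657.94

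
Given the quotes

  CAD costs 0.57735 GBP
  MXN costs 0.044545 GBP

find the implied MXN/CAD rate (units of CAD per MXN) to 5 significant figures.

MXN/CAD = 0.077154

1 MXN × 0.044545 = 0.044545 GBP
0.044545 GBP ÷ 0.57735 = 0.0771542 CAD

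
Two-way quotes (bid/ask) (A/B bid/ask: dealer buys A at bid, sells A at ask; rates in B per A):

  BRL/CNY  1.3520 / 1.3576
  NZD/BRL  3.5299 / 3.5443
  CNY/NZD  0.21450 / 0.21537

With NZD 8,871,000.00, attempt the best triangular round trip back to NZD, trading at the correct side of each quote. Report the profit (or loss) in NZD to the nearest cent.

Net profit: NZD 210,110.70

Best loop NZD → BRL → CNY → NZD:
NZD 8,871,000.00 × 3.5299 (sell NZD at bid) = BRL 31,313,742.90
BRL 31,313,742.90 × 1.3520 (sell BRL at bid) = CNY 42,336,180.40
CNY 42,336,180.40 × 0.21450 (sell CNY at bid) = NZD 9,081,110.70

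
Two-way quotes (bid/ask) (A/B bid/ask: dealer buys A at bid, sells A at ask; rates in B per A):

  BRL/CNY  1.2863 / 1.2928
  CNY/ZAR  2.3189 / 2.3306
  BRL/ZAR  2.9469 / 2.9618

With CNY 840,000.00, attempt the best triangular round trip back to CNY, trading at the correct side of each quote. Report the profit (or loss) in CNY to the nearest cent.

Net profit: CNY 5,956.14

Best loop CNY → ZAR → BRL → CNY:
CNY 840,000.00 × 2.3189 (sell CNY at bid) = ZAR 1,947,876.00
ZAR 1,947,876.00 ÷ 2.9618 (buy BRL at ask) = BRL 657,666.28
BRL 657,666.28 × 1.2863 (sell BRL at bid) = CNY 845,956.14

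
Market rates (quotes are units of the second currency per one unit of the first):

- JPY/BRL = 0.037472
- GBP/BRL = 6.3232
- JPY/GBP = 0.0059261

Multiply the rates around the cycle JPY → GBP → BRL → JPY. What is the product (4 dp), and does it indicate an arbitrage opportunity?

Around JPY → GBP → BRL → JPY: 1 × 0.0059261 × 6.3232 ÷ 0.037472 = 0.999998
Product ≈ 1 (deviation 0.000%, within rounding noise).

1.0000 (no arbitrage)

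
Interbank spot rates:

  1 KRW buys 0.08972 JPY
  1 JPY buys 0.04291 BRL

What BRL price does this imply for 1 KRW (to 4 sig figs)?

KRW/BRL = 0.003850

1 KRW × 0.08972 = 0.08972 JPY
0.08972 JPY × 0.04291 = 0.00384989 BRL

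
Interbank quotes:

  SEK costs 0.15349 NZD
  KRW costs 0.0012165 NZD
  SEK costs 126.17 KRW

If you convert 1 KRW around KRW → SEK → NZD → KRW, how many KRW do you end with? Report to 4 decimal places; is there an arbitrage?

Around KRW → SEK → NZD → KRW: 1 ÷ 126.17 × 0.15349 ÷ 0.0012165 = 1.000027
Product ≈ 1 (deviation 0.003%, within rounding noise).

1.0000 (no arbitrage)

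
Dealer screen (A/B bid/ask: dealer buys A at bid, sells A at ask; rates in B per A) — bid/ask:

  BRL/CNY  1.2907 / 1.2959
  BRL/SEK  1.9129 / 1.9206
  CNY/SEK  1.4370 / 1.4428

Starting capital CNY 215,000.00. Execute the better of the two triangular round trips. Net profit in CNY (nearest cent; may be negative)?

Net profit: CNY 4,964.76

Best loop CNY → BRL → SEK → CNY:
CNY 215,000.00 ÷ 1.2959 (buy BRL at ask) = BRL 165,907.86
BRL 165,907.86 × 1.9129 (sell BRL at bid) = SEK 317,365.15
SEK 317,365.15 ÷ 1.4428 (buy CNY at ask) = CNY 219,964.76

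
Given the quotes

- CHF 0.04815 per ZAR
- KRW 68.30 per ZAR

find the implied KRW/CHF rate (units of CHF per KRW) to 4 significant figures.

KRW/CHF = 0.0007050

1 KRW ÷ 68.30 = 0.0146413 ZAR
0.0146413 ZAR × 0.04815 = 0.000704978 CHF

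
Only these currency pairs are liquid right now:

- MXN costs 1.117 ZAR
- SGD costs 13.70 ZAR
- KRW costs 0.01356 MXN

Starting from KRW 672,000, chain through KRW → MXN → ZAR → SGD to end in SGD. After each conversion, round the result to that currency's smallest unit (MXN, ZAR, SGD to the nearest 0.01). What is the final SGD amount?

SGD 742.95

KRW 672,000 × 0.01356 = MXN 9,112.32
MXN 9,112.32 × 1.117 = ZAR 10,178.46
ZAR 10,178.46 ÷ 13.70 = SGD 742.95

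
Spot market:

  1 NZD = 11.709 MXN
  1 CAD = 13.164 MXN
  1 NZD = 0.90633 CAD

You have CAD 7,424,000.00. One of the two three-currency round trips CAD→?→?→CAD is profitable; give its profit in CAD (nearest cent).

Profit: CAD 140,711.79

Profitable loop is CAD → MXN → NZD → CAD:
CAD 7,424,000.00 × 13.164 = MXN 97,729,536.00
MXN 97,729,536.00 ÷ 11.709 = NZD 8,346,531.39
NZD 8,346,531.39 × 0.90633 = CAD 7,564,711.79
Profit = CAD 7,564,711.79 − CAD 7,424,000.00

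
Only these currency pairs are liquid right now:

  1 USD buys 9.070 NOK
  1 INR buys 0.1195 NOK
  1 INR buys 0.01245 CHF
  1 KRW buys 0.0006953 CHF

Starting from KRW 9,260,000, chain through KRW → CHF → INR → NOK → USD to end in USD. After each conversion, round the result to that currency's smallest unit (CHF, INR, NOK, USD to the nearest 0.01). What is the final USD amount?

KRW 9,260,000 × 0.0006953 = CHF 6,438.48
CHF 6,438.48 ÷ 0.01245 = INR 517,146.99
INR 517,146.99 × 0.1195 = NOK 61,799.07
NOK 61,799.07 ÷ 9.070 = USD 6,813.57

USD 6,813.57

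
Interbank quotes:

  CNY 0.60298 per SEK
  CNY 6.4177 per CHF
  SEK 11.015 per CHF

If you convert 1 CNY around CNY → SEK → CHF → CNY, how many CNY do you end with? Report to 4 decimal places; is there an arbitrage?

Around CNY → SEK → CHF → CNY: 1 ÷ 0.60298 ÷ 11.015 × 6.4177 = 0.966256
Product < 1; profitable direction is CNY → CHF → SEK → CNY.

0.9663 (arbitrage exists)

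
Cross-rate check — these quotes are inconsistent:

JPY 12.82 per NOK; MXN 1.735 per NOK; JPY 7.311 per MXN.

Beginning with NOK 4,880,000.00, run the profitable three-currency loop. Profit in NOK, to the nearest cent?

Profit: NOK 52,096.71

Profitable loop is NOK → JPY → MXN → NOK:
NOK 4,880,000.00 × 12.82 = JPY 62,561,600
JPY 62,561,600 ÷ 7.311 = MXN 8,557,187.80
MXN 8,557,187.80 ÷ 1.735 = NOK 4,932,096.71
Profit = NOK 4,932,096.71 − NOK 4,880,000.00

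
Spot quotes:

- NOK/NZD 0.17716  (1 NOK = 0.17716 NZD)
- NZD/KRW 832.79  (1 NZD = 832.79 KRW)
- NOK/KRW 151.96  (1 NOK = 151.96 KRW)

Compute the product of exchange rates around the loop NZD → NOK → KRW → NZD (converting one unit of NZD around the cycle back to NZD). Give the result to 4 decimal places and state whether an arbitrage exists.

Around NZD → NOK → KRW → NZD: 1 ÷ 0.17716 × 151.96 ÷ 832.79 = 1.029978
Product > 1; profitable direction is NZD → NOK → KRW → NZD.

1.0300 (arbitrage exists)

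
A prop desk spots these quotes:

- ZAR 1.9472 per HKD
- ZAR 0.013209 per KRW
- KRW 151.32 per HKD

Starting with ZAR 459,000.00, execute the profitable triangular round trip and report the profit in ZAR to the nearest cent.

Profitable loop is ZAR → HKD → KRW → ZAR:
ZAR 459,000.00 ÷ 1.9472 = HKD 235,723.09
HKD 235,723.09 × 151.32 = KRW 35,669,618
KRW 35,669,618 × 0.013209 = ZAR 471,159.98
Profit = ZAR 471,159.98 − ZAR 459,000.00

Profit: ZAR 12,159.98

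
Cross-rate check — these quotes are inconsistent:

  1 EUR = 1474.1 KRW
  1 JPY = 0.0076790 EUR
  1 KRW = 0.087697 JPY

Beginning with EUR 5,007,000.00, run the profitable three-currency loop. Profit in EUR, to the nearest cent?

Profit: EUR 36,839.29

Profitable loop is EUR → JPY → KRW → EUR:
EUR 5,007,000.00 ÷ 0.0076790 = JPY 652,038,026
JPY 652,038,026 ÷ 0.087697 = KRW 7,435,123,502
KRW 7,435,123,502 ÷ 1474.1 = EUR 5,043,839.29
Profit = EUR 5,043,839.29 − EUR 5,007,000.00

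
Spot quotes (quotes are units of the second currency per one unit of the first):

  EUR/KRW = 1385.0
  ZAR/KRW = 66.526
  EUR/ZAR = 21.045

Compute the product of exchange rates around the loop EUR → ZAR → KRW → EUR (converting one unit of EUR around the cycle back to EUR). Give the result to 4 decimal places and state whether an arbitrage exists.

Around EUR → ZAR → KRW → EUR: 1 × 21.045 × 66.526 ÷ 1385.0 = 1.010859
Product > 1; profitable direction is EUR → ZAR → KRW → EUR.

1.0109 (arbitrage exists)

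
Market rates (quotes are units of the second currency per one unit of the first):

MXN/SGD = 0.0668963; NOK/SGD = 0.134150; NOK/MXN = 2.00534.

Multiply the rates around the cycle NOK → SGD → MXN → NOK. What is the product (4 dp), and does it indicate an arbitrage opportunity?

Around NOK → SGD → MXN → NOK: 1 × 0.134150 ÷ 0.0668963 ÷ 2.00534 = 1.000001
Product ≈ 1 (deviation 0.000%, within rounding noise).

1.0000 (no arbitrage)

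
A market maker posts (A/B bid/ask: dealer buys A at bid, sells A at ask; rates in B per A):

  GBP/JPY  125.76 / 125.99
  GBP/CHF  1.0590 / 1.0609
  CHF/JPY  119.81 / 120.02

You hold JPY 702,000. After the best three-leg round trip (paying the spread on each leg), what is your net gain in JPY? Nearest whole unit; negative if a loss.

Best loop JPY → GBP → CHF → JPY:
JPY 702,000 ÷ 125.99 (buy GBP at ask) = GBP 5,571.87
GBP 5,571.87 × 1.0590 (sell GBP at bid) = CHF 5,900.61
CHF 5,900.61 × 119.81 (sell CHF at bid) = JPY 706,952

Net profit: JPY 4,952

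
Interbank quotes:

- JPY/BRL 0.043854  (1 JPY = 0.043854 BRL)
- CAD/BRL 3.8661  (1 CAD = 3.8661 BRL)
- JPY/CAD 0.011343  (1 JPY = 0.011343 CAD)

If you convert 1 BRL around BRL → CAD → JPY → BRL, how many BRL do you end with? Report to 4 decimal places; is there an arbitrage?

Around BRL → CAD → JPY → BRL: 1 ÷ 3.8661 ÷ 0.011343 × 0.043854 = 1.000019
Product ≈ 1 (deviation 0.002%, within rounding noise).

1.0000 (no arbitrage)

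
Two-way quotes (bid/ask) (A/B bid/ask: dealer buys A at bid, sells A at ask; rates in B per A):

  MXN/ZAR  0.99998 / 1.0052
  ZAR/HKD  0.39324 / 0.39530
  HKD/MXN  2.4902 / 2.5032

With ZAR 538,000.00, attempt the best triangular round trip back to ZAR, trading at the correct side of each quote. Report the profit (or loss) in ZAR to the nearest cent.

Best loop ZAR → MXN → HKD → ZAR:
ZAR 538,000.00 ÷ 1.0052 (buy MXN at ask) = MXN 535,216.87
MXN 535,216.87 ÷ 2.5032 (buy HKD at ask) = HKD 213,813.07
HKD 213,813.07 ÷ 0.39530 (buy ZAR at ask) = ZAR 540,888.11

Net profit: ZAR 2,888.11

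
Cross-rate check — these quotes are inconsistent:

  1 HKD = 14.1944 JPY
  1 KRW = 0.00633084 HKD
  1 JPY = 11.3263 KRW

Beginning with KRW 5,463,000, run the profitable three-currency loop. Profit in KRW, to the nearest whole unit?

Profitable loop is KRW → HKD → JPY → KRW:
KRW 5,463,000 × 0.00633084 = HKD 34,585.38
HKD 34,585.38 × 14.1944 = JPY 490,919
JPY 490,919 × 11.3263 = KRW 5,560,293
Profit = KRW 5,560,293 − KRW 5,463,000

Profit: KRW 97,293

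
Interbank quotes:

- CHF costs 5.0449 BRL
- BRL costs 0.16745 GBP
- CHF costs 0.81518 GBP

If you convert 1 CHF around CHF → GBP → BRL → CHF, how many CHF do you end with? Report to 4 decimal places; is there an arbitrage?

Around CHF → GBP → BRL → CHF: 1 × 0.81518 ÷ 0.16745 ÷ 5.0449 = 0.964974
Product < 1; profitable direction is CHF → BRL → GBP → CHF.

0.9650 (arbitrage exists)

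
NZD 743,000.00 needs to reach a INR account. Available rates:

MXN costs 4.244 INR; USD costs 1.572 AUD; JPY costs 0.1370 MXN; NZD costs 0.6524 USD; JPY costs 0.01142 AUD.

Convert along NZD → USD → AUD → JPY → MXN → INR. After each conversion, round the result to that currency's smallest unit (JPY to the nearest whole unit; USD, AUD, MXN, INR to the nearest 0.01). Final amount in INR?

INR 38,795,838.56

NZD 743,000.00 × 0.6524 = USD 484,733.20
USD 484,733.20 × 1.572 = AUD 762,000.59
AUD 762,000.59 ÷ 0.01142 = JPY 66,725,095
JPY 66,725,095 × 0.1370 = MXN 9,141,338.02
MXN 9,141,338.02 × 4.244 = INR 38,795,838.56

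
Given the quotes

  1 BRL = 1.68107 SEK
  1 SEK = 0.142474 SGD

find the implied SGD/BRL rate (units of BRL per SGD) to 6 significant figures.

1 SGD ÷ 0.142474 = 7.01882 SEK
7.01882 SEK ÷ 1.68107 = 4.17521 BRL

SGD/BRL = 4.17521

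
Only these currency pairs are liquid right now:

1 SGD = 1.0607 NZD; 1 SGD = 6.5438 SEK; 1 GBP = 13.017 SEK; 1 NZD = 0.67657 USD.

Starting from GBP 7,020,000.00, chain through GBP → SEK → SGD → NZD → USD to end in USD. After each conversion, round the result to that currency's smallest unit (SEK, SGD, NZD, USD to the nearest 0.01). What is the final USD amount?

GBP 7,020,000.00 × 13.017 = SEK 91,379,340.00
SEK 91,379,340.00 ÷ 6.5438 = SGD 13,964,262.36
SGD 13,964,262.36 × 1.0607 = NZD 14,811,893.09
NZD 14,811,893.09 × 0.67657 = USD 10,021,282.51

USD 10,021,282.51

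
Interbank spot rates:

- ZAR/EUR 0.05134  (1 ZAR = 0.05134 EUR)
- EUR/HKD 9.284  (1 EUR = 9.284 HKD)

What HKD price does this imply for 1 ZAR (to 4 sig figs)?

ZAR/HKD = 0.4766

1 ZAR × 0.05134 = 0.05134 EUR
0.05134 EUR × 9.284 = 0.476641 HKD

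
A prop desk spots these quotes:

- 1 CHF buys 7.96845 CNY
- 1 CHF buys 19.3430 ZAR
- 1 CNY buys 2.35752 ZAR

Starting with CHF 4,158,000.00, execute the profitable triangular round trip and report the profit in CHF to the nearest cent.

Profit: CHF 123,333.70

Profitable loop is CHF → ZAR → CNY → CHF:
CHF 4,158,000.00 × 19.3430 = ZAR 80,428,194.00
ZAR 80,428,194.00 ÷ 2.35752 = CNY 34,115,593.51
CNY 34,115,593.51 ÷ 7.96845 = CHF 4,281,333.70
Profit = CHF 4,281,333.70 − CHF 4,158,000.00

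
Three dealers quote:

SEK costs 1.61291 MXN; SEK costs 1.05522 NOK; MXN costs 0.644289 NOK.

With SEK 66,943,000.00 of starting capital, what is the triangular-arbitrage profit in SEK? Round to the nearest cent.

Profitable loop is SEK → NOK → MXN → SEK:
SEK 66,943,000.00 × 1.05522 = NOK 70,639,592.46
NOK 70,639,592.46 ÷ 0.644289 = MXN 109,639,606.54
MXN 109,639,606.54 ÷ 1.61291 = SEK 67,976,270.56
Profit = SEK 67,976,270.56 − SEK 66,943,000.00

Profit: SEK 1,033,270.56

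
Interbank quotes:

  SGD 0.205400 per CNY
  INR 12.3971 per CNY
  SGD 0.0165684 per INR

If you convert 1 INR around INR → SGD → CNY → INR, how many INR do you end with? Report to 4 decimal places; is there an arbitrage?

1.0000 (no arbitrage)

Around INR → SGD → CNY → INR: 1 × 0.0165684 ÷ 0.205400 × 12.3971 = 1.000001
Product ≈ 1 (deviation 0.000%, within rounding noise).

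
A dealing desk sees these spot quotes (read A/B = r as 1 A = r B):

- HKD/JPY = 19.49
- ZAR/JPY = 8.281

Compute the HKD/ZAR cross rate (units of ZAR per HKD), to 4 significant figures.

HKD/ZAR = 2.354

1 HKD × 19.49 = 19.49 JPY
19.49 JPY ÷ 8.281 = 2.35358 ZAR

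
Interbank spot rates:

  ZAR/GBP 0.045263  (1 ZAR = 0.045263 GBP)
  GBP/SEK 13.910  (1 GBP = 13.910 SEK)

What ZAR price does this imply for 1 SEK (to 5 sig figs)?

SEK/ZAR = 1.5883

1 SEK ÷ 13.910 = 0.0718907 GBP
0.0718907 GBP ÷ 0.045263 = 1.58829 ZAR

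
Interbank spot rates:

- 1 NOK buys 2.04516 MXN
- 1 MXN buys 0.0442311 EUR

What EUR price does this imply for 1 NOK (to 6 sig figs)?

NOK/EUR = 0.0904597

1 NOK × 2.04516 = 2.04516 MXN
2.04516 MXN × 0.0442311 = 0.0904597 EUR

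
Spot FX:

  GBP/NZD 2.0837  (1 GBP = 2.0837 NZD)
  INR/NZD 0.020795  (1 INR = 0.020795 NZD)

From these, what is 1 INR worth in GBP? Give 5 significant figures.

1 INR × 0.020795 = 0.020795 NZD
0.020795 NZD ÷ 2.0837 = 0.00997984 GBP

INR/GBP = 0.0099798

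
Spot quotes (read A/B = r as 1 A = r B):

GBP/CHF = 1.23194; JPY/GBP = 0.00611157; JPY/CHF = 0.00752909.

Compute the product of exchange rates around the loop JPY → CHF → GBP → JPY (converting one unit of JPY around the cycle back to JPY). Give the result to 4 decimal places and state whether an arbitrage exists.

Around JPY → CHF → GBP → JPY: 1 × 0.00752909 ÷ 1.23194 ÷ 0.00611157 = 1.000000
Product ≈ 1 (deviation 0.000%, within rounding noise).

1.0000 (no arbitrage)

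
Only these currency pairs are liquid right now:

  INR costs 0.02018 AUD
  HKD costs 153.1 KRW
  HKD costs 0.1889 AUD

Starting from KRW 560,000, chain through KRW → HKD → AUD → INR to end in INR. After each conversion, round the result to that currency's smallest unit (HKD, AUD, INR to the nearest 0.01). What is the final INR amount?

KRW 560,000 ÷ 153.1 = HKD 3,657.74
HKD 3,657.74 × 0.1889 = AUD 690.95
AUD 690.95 ÷ 0.02018 = INR 34,239.35

INR 34,239.35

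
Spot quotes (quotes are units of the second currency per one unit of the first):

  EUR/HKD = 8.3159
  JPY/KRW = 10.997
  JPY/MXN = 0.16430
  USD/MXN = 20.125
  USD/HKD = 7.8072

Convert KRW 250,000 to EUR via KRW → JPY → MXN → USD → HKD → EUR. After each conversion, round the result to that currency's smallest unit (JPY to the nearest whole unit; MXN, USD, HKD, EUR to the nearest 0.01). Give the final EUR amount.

KRW 250,000 ÷ 10.997 = JPY 22,733
JPY 22,733 × 0.16430 = MXN 3,735.03
MXN 3,735.03 ÷ 20.125 = USD 185.59
USD 185.59 × 7.8072 = HKD 1,448.94
HKD 1,448.94 ÷ 8.3159 = EUR 174.24

EUR 174.24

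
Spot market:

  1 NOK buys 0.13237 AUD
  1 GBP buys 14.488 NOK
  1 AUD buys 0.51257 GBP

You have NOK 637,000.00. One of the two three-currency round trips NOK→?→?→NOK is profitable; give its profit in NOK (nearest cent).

Profitable loop is NOK → GBP → AUD → NOK:
NOK 637,000.00 ÷ 14.488 = GBP 43,967.42
GBP 43,967.42 ÷ 0.51257 = AUD 85,778.37
AUD 85,778.37 ÷ 0.13237 = NOK 648,019.75
Profit = NOK 648,019.75 − NOK 637,000.00

Profit: NOK 11,019.75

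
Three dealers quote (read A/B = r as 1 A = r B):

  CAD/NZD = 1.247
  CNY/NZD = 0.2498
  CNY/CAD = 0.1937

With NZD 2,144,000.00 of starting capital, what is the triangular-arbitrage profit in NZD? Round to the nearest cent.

Profitable loop is NZD → CAD → CNY → NZD:
NZD 2,144,000.00 ÷ 1.247 = CAD 1,719,326.38
CAD 1,719,326.38 ÷ 0.1937 = CNY 8,876,233.26
CNY 8,876,233.26 × 0.2498 = NZD 2,217,283.07
Profit = NZD 2,217,283.07 − NZD 2,144,000.00

Profit: NZD 73,283.07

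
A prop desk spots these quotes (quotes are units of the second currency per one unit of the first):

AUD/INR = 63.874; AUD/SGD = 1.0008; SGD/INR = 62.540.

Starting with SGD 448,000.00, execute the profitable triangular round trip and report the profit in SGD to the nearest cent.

Profitable loop is SGD → AUD → INR → SGD:
SGD 448,000.00 ÷ 1.0008 = AUD 447,641.89
AUD 447,641.89 × 63.874 = INR 28,592,677.86
INR 28,592,677.86 ÷ 62.540 = SGD 457,190.24
Profit = SGD 457,190.24 − SGD 448,000.00

Profit: SGD 9,190.24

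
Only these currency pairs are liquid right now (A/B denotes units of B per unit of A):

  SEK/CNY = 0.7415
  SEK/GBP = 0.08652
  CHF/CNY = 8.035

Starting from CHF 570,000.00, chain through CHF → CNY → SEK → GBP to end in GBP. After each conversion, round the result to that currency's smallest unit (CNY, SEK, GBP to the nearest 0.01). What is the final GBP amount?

GBP 534,399.56

CHF 570,000.00 × 8.035 = CNY 4,579,950.00
CNY 4,579,950.00 ÷ 0.7415 = SEK 6,176,601.48
SEK 6,176,601.48 × 0.08652 = GBP 534,399.56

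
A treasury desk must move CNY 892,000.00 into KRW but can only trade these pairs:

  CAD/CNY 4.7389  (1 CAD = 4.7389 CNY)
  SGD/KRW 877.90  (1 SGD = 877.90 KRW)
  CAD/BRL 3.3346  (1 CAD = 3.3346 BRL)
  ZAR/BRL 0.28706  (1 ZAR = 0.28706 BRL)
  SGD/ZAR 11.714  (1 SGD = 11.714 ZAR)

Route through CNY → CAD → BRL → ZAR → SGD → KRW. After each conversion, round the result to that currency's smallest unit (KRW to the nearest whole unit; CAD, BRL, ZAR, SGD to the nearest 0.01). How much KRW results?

KRW 163,869,534

CNY 892,000.00 ÷ 4.7389 = CAD 188,229.34
CAD 188,229.34 × 3.3346 = BRL 627,669.56
BRL 627,669.56 ÷ 0.28706 = ZAR 2,186,544.83
ZAR 2,186,544.83 ÷ 11.714 = SGD 186,660.82
SGD 186,660.82 × 877.90 = KRW 163,869,534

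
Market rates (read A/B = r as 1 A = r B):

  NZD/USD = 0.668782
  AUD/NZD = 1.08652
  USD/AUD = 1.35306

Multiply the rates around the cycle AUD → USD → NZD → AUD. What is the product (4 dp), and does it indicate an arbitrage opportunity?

Around AUD → USD → NZD → AUD: 1 ÷ 1.35306 ÷ 0.668782 ÷ 1.08652 = 1.017093
Product > 1; profitable direction is AUD → USD → NZD → AUD.

1.0171 (arbitrage exists)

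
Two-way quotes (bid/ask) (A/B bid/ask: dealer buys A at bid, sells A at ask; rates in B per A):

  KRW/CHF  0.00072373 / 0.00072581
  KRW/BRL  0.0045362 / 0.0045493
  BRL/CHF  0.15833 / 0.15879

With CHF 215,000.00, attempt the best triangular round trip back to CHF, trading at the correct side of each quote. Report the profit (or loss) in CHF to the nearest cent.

Net profit: CHF 400.80

Best loop CHF → BRL → KRW → CHF:
CHF 215,000.00 ÷ 0.15879 (buy BRL at ask) = BRL 1,353,989.55
BRL 1,353,989.55 ÷ 0.0045493 (buy KRW at ask) = KRW 297,625,909
KRW 297,625,909 × 0.00072373 (sell KRW at bid) = CHF 215,400.80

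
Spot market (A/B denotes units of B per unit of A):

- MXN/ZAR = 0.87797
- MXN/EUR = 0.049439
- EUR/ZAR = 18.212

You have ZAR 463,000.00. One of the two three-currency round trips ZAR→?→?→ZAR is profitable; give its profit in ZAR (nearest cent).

Profit: ZAR 11,819.60

Profitable loop is ZAR → MXN → EUR → ZAR:
ZAR 463,000.00 ÷ 0.87797 = MXN 527,352.87
MXN 527,352.87 × 0.049439 = EUR 26,071.80
EUR 26,071.80 × 18.212 = ZAR 474,819.60
Profit = ZAR 474,819.60 − ZAR 463,000.00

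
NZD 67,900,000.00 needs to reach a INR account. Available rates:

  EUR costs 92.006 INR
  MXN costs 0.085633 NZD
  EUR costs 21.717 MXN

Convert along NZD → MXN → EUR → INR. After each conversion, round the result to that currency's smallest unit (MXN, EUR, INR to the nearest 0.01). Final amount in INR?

INR 3,359,270,173.15

NZD 67,900,000.00 ÷ 0.085633 = MXN 792,918,617.82
MXN 792,918,617.82 ÷ 21.717 = EUR 36,511,425.05
EUR 36,511,425.05 × 92.006 = INR 3,359,270,173.15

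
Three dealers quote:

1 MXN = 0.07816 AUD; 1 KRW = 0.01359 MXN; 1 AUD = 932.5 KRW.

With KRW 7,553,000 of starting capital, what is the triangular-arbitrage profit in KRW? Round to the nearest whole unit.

Profit: KRW 72,470

Profitable loop is KRW → AUD → MXN → KRW:
KRW 7,553,000 ÷ 932.5 = AUD 8,099.73
AUD 8,099.73 ÷ 0.07816 = MXN 103,630.14
MXN 103,630.14 ÷ 0.01359 = KRW 7,625,470
Profit = KRW 7,625,470 − KRW 7,553,000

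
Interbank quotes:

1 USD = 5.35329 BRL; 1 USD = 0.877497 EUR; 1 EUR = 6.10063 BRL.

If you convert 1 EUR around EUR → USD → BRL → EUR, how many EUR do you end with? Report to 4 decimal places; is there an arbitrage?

1.0000 (no arbitrage)

Around EUR → USD → BRL → EUR: 1 ÷ 0.877497 × 5.35329 ÷ 6.10063 = 1.000001
Product ≈ 1 (deviation 0.000%, within rounding noise).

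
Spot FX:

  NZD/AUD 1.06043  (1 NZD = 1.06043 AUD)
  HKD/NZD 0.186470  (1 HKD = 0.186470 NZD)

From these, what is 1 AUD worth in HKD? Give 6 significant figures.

1 AUD ÷ 1.06043 = 0.943014 NZD
0.943014 NZD ÷ 0.186470 = 5.05719 HKD

AUD/HKD = 5.05719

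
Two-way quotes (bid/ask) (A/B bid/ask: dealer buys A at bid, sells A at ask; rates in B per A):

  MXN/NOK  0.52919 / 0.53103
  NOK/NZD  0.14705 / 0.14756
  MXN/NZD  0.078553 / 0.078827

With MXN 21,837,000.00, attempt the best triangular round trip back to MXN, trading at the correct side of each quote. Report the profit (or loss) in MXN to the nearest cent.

Best loop MXN → NZD → NOK → MXN:
MXN 21,837,000.00 × 0.078553 (sell MXN at bid) = NZD 1,715,361.86
NZD 1,715,361.86 ÷ 0.14756 (buy NOK at ask) = NOK 11,624,843.19
NOK 11,624,843.19 ÷ 0.53103 (buy MXN at ask) = MXN 21,891,123.27

Net profit: MXN 54,123.27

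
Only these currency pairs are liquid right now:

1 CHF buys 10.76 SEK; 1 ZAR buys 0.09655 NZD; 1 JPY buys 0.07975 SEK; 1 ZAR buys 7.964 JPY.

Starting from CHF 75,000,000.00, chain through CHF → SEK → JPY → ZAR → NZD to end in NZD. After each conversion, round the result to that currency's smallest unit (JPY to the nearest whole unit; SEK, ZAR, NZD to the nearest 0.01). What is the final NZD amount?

NZD 122,677,204.16

CHF 75,000,000.00 × 10.76 = SEK 807,000,000.00
SEK 807,000,000.00 ÷ 0.07975 = JPY 10,119,122,257
JPY 10,119,122,257 ÷ 7.964 = ZAR 1,270,608,018.21
ZAR 1,270,608,018.21 × 0.09655 = NZD 122,677,204.16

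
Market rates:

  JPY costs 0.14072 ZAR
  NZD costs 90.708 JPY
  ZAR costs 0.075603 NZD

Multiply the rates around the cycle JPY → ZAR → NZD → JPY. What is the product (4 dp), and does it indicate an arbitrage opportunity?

0.9650 (arbitrage exists)

Around JPY → ZAR → NZD → JPY: 1 × 0.14072 × 0.075603 × 90.708 = 0.965029
Product < 1; profitable direction is JPY → NZD → ZAR → JPY.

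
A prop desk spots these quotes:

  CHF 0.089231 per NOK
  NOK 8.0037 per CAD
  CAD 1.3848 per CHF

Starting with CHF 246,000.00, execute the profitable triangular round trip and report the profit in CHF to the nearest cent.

Profit: CHF 2,737.63

Profitable loop is CHF → NOK → CAD → CHF:
CHF 246,000.00 ÷ 0.089231 = NOK 2,756,889.42
NOK 2,756,889.42 ÷ 8.0037 = CAD 344,451.87
CAD 344,451.87 ÷ 1.3848 = CHF 248,737.63
Profit = CHF 248,737.63 − CHF 246,000.00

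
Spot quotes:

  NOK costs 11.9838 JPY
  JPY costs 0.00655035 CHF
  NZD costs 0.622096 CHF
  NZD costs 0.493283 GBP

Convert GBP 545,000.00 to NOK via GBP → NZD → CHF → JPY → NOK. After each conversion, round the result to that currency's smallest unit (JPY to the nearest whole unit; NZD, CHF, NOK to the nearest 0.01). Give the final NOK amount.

GBP 545,000.00 ÷ 0.493283 = NZD 1,104,842.45
NZD 1,104,842.45 × 0.622096 = CHF 687,318.07
CHF 687,318.07 ÷ 0.00655035 = JPY 104,928,450
JPY 104,928,450 ÷ 11.9838 = NOK 8,755,857.91

NOK 8,755,857.91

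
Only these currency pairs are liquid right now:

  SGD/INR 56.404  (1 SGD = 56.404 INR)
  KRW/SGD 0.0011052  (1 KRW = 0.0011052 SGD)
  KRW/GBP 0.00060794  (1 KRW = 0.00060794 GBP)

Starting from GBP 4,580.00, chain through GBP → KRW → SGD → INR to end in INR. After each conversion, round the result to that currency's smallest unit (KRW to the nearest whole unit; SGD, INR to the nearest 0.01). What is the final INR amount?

GBP 4,580.00 ÷ 0.00060794 = KRW 7,533,638
KRW 7,533,638 × 0.0011052 = SGD 8,326.18
SGD 8,326.18 × 56.404 = INR 469,629.86

INR 469,629.86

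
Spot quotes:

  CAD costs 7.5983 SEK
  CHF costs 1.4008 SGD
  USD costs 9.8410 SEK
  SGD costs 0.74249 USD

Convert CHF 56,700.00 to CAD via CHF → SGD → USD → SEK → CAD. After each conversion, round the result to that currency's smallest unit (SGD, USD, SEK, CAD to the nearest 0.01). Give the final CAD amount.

CHF 56,700.00 × 1.4008 = SGD 79,425.36
SGD 79,425.36 × 0.74249 = USD 58,972.54
USD 58,972.54 × 9.8410 = SEK 580,348.77
SEK 580,348.77 ÷ 7.5983 = CAD 76,378.76

CAD 76,378.76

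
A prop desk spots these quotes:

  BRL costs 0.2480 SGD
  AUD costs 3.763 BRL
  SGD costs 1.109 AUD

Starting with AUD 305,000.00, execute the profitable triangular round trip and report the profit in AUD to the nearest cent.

Profitable loop is AUD → BRL → SGD → AUD:
AUD 305,000.00 × 3.763 = BRL 1,147,715.00
BRL 1,147,715.00 × 0.2480 = SGD 284,633.32
SGD 284,633.32 × 1.109 = AUD 315,658.35
Profit = AUD 315,658.35 − AUD 305,000.00

Profit: AUD 10,658.35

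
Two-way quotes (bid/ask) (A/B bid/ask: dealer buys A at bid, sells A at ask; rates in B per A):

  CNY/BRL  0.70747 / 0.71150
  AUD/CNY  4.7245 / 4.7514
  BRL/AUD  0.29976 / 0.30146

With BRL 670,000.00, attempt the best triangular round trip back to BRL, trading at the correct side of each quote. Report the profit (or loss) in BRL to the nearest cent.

Net profit: BRL 1,293.38

Best loop BRL → AUD → CNY → BRL:
BRL 670,000.00 × 0.29976 (sell BRL at bid) = AUD 200,839.20
AUD 200,839.20 × 4.7245 (sell AUD at bid) = CNY 948,864.80
CNY 948,864.80 × 0.70747 (sell CNY at bid) = BRL 671,293.38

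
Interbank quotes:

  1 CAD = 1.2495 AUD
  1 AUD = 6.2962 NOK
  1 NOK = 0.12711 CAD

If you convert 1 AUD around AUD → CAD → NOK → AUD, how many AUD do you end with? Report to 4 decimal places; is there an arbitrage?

Around AUD → CAD → NOK → AUD: 1 ÷ 1.2495 ÷ 0.12711 ÷ 6.2962 = 1.000013
Product ≈ 1 (deviation 0.001%, within rounding noise).

1.0000 (no arbitrage)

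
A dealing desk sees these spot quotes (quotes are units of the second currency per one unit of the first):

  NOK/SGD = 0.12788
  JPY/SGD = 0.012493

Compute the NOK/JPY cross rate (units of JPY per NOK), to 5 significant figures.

1 NOK × 0.12788 = 0.12788 SGD
0.12788 SGD ÷ 0.012493 = 10.2361 JPY

NOK/JPY = 10.236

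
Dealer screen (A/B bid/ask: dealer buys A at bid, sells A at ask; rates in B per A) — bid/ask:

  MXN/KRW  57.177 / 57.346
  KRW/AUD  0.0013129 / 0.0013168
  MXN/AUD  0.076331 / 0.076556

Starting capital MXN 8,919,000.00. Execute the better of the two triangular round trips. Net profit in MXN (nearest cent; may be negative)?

Net profit: MXN 96,590.30

Best loop MXN → AUD → KRW → MXN:
MXN 8,919,000.00 × 0.076331 (sell MXN at bid) = AUD 680,796.19
AUD 680,796.19 ÷ 0.0013168 (buy KRW at ask) = KRW 517,008,041
KRW 517,008,041 ÷ 57.346 (buy MXN at ask) = MXN 9,015,590.30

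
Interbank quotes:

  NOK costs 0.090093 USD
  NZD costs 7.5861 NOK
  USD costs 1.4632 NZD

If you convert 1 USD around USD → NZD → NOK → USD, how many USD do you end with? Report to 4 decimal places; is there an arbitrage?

Around USD → NZD → NOK → USD: 1 × 1.4632 × 7.5861 × 0.090093 = 1.000031
Product ≈ 1 (deviation 0.003%, within rounding noise).

1.0000 (no arbitrage)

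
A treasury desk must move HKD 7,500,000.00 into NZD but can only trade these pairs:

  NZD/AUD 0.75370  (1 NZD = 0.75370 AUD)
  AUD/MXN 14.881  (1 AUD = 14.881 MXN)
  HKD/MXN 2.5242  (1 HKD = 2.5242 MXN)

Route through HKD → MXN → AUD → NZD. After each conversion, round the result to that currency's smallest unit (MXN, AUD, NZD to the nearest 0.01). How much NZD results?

HKD 7,500,000.00 × 2.5242 = MXN 18,931,500.00
MXN 18,931,500.00 ÷ 14.881 = AUD 1,272,192.73
AUD 1,272,192.73 ÷ 0.75370 = NZD 1,687,929.85

NZD 1,687,929.85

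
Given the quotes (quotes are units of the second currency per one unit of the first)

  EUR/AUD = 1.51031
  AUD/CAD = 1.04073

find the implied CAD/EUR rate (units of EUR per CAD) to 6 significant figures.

1 CAD ÷ 1.04073 = 0.960864 AUD
0.960864 AUD ÷ 1.51031 = 0.636203 EUR

CAD/EUR = 0.636203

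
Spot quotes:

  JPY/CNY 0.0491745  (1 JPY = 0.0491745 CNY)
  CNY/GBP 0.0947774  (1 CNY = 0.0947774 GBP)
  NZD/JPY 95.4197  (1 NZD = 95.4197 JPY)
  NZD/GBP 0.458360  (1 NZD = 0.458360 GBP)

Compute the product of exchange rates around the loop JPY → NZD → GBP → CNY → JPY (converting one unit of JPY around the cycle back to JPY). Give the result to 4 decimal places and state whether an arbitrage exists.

Around JPY → NZD → GBP → CNY → JPY: 1 ÷ 95.4197 × 0.458360 ÷ 0.0947774 ÷ 0.0491745 = 1.030680
Product > 1; profitable direction is JPY → NZD → GBP → CNY → JPY.

1.0307 (arbitrage exists)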